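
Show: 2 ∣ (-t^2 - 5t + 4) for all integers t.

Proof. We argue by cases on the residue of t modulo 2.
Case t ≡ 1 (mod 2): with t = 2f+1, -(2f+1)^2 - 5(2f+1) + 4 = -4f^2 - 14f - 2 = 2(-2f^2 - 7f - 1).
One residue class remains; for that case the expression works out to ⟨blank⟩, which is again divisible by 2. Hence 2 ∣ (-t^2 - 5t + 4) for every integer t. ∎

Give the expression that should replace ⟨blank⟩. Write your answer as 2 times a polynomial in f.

Only t ≡ 0 (mod 2) is unaccounted for. Put t = 2f:
-(2f)^2 - 5(2f) + 4 expands to -4f^2 - 10f + 4,
and factoring out 2 leaves 2(-2f^2 - 5f + 2).

2(-2f^2 - 5f + 2)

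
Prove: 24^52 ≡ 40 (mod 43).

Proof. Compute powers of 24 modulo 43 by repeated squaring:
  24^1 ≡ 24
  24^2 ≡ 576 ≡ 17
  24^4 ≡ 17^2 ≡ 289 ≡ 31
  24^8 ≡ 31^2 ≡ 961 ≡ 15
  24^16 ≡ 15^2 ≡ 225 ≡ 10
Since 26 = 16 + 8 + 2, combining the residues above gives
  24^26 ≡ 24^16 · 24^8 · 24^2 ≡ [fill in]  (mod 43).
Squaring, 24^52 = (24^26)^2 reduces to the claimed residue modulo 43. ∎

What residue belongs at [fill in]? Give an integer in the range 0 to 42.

24^16 · 24^8 · 24^2 ≡ 10 · 15 · 17 = 2550.
2550 mod 43 = 13, so 24^26 ≡ 13 (mod 43).

13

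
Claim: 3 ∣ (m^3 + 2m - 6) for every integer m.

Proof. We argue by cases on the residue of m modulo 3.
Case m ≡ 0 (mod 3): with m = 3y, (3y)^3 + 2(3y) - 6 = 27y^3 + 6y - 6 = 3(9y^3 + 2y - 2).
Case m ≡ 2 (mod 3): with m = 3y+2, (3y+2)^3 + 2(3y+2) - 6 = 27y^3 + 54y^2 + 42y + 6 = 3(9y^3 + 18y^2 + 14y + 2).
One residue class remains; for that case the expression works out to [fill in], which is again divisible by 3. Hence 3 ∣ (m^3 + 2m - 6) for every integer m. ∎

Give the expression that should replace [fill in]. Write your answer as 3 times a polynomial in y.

3(9y^3 + 9y^2 + 5y - 1)

The residues treated are {0, 2}, so the missing case is m ≡ 1 (mod 3); write m = 3y+1.
Then (3y+1)^3 + 2(3y+1) - 6 = 27y^3 + 27y^2 + 15y - 3 = 3(9y^3 + 9y^2 + 5y - 1).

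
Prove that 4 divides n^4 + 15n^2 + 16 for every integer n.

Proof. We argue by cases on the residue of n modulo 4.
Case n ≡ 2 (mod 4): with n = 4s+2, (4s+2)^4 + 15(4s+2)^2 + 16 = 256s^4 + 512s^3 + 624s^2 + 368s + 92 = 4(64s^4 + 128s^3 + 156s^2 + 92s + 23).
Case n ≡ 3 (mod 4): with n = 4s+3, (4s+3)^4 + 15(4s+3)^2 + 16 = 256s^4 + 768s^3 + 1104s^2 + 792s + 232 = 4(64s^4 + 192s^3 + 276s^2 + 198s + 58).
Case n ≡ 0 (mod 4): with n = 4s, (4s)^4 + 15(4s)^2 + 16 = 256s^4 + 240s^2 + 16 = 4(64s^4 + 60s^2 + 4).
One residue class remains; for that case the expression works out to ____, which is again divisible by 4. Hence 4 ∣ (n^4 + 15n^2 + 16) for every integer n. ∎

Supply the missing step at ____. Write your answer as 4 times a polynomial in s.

Only n ≡ 1 (mod 4) is unaccounted for. Put n = 4s+1:
(4s+1)^4 + 15(4s+1)^2 + 16 expands to 256s^4 + 256s^3 + 336s^2 + 136s + 32,
and factoring out 4 leaves 4(64s^4 + 64s^3 + 84s^2 + 34s + 8).

4(64s^4 + 64s^3 + 84s^2 + 34s + 8)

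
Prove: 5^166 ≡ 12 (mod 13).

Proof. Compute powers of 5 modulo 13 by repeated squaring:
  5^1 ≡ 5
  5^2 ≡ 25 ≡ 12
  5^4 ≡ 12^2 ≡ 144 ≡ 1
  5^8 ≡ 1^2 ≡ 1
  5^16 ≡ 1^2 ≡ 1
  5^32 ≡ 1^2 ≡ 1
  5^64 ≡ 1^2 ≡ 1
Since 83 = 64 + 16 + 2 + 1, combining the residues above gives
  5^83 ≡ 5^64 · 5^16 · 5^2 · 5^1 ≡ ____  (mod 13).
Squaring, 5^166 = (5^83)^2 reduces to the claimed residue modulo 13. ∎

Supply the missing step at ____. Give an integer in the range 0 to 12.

8

Multiply the listed residues: 1 · 1 · 12 · 5 = 1 → 12 → 60.
Reducing modulo 13: 60 = 4·13 + 8, so 5^83 ≡ 8.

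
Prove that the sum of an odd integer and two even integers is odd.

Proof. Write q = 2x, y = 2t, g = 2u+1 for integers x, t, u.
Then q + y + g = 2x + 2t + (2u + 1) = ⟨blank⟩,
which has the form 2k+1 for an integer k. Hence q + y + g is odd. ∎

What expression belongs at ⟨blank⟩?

Expanding: 2x + 2t + (2u + 1) = 2t + 2u + 2x + 1.
Every term except the constant is even, so this is 2(t + u + x) + 1,
and t + u + x ∈ ℤ gives the required form.

2(t + u + x) + 1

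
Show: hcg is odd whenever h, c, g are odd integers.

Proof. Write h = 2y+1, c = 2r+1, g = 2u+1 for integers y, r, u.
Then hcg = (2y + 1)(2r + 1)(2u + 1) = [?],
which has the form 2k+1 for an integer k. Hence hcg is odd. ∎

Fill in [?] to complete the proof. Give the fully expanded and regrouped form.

(2y + 1)(2r + 1)(2u + 1) = 8ruy + 4ru + 4ry + 2r + 4uy + 2u + 2y + 1
= 2(4ruy + 2ru + 2ry + r + 2uy + u + y) + 1.
Since 4ruy + 2ru + 2ry + r + 2uy + u + y is an integer, the product is of the form 2k+1 for an integer k.

2(4ruy + 2ru + 2ry + r + 2uy + u + y) + 1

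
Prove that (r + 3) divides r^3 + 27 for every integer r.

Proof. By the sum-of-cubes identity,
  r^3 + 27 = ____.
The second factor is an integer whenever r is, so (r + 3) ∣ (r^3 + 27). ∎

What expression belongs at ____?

(r + 3)(r^2 - 3r + 9)

Polynomial division of r^3 + 27 by r + 3 leaves remainder 0 and quotient r^2 - 3r + 9.
Hence r^3 + 27 = (r + 3)(r^2 - 3r + 9).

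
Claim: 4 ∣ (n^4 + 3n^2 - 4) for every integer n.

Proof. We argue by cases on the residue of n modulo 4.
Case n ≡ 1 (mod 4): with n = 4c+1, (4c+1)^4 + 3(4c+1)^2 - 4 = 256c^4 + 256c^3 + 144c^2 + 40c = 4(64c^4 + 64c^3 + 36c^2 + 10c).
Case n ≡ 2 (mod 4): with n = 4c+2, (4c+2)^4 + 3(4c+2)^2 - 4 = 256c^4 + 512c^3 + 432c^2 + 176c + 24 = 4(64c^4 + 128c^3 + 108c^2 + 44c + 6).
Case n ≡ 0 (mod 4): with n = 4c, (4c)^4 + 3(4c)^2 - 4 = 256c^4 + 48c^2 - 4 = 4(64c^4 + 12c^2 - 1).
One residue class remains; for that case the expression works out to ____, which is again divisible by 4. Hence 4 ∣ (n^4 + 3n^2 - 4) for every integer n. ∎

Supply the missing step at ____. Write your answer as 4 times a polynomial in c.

4(64c^4 + 192c^3 + 228c^2 + 126c + 26)

The residues treated are {1, 2, 0}, so the missing case is n ≡ 3 (mod 4); write n = 4c+3.
Then (4c+3)^4 + 3(4c+3)^2 - 4 = 256c^4 + 768c^3 + 912c^2 + 504c + 104 = 4(64c^4 + 192c^3 + 228c^2 + 126c + 26).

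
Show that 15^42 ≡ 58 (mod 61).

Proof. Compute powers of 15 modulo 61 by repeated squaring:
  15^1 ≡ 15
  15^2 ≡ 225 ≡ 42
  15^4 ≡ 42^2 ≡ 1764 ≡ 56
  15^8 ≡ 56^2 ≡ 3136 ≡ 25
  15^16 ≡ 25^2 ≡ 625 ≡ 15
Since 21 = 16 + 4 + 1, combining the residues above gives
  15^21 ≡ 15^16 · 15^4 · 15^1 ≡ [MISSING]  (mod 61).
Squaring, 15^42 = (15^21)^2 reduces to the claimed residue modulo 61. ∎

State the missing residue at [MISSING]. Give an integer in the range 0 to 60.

34

Multiply the listed residues: 15 · 56 · 15 = 840 → 12600.
Reducing modulo 61: 12600 = 206·61 + 34, so 15^21 ≡ 34.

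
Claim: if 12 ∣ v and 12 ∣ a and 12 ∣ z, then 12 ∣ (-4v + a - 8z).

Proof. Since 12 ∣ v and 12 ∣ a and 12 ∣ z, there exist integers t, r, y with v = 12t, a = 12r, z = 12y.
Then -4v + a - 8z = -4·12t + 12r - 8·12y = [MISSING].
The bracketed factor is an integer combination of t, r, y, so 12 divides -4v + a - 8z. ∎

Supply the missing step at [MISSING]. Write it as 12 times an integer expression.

Pull the common 12 out of every term: -4·12t + 12r - 8·12y = 12(r - 4t - 8y).
r - 4t - 8y is an integer, which exhibits the divisibility.

12(r - 4t - 8y)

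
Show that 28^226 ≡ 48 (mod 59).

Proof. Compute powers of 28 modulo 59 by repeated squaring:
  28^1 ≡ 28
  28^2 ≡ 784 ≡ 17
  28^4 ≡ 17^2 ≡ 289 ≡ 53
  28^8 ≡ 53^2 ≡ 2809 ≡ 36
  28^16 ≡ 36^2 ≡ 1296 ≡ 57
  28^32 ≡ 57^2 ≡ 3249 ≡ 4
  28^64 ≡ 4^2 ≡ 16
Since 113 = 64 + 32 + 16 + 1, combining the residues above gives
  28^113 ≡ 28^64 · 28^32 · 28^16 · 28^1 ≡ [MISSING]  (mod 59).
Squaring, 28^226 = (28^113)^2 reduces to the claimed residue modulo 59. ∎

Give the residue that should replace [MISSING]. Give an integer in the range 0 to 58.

Multiply the listed residues: 16 · 4 · 57 · 28 = 64 → 3648 → 102144.
Reducing modulo 59: 102144 = 1731·59 + 15, so 28^113 ≡ 15.

15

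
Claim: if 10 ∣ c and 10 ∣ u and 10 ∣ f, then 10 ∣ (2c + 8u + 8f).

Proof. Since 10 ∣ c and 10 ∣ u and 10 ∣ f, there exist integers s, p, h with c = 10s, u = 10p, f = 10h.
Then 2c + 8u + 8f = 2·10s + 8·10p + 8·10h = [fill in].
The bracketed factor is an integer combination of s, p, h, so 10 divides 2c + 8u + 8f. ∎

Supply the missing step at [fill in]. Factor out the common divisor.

10(8h + 8p + 2s)

Pull the common 10 out of every term: 2·10s + 8·10p + 8·10h = 10(8h + 8p + 2s).
8h + 8p + 2s is an integer, which exhibits the divisibility.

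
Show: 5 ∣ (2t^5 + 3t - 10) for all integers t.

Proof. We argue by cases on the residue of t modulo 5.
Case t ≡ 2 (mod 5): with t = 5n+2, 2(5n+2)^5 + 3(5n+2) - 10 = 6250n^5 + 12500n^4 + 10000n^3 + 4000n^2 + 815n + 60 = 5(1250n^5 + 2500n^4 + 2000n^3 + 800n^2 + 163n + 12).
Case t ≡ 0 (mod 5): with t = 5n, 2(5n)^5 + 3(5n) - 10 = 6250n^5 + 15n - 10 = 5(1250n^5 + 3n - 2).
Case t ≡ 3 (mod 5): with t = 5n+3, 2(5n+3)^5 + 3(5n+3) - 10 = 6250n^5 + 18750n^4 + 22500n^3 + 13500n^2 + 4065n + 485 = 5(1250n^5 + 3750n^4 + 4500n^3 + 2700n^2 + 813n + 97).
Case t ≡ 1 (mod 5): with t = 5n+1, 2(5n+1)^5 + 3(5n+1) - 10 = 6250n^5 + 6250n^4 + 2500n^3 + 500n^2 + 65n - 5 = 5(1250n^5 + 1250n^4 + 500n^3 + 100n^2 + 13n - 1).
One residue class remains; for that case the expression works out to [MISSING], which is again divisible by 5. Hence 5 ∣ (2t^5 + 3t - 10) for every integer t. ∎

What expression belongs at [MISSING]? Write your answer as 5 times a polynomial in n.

5(1250n^5 + 5000n^4 + 8000n^3 + 6400n^2 + 2563n + 410)

The residues treated are {2, 0, 3, 1}, so the missing case is t ≡ 4 (mod 5); write t = 5n+4.
Then 2(5n+4)^5 + 3(5n+4) - 10 = 6250n^5 + 25000n^4 + 40000n^3 + 32000n^2 + 12815n + 2050 = 5(1250n^5 + 5000n^4 + 8000n^3 + 6400n^2 + 2563n + 410).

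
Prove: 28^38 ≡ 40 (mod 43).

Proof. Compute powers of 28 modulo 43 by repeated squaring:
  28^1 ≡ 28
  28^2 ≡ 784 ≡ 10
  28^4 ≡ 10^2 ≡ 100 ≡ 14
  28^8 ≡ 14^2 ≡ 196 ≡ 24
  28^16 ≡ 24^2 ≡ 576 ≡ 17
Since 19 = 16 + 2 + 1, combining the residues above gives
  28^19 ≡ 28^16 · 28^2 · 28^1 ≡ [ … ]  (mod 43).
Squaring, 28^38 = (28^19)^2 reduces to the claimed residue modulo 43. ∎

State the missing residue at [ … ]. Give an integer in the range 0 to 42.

Multiply the listed residues: 17 · 10 · 28 = 170 → 4760.
Reducing modulo 43: 4760 = 110·43 + 30, so 28^19 ≡ 30.

30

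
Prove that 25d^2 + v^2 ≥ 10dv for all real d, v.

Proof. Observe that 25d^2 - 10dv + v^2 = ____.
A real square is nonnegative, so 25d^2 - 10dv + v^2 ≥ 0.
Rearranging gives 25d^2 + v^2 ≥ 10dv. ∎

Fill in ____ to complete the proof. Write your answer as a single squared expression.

25d^2 - 10dv + v^2 is a perfect-square trinomial: the outer terms are (5d)^2 and (v)^2, and the cross term is -2·5d·v.
So 25d^2 - 10dv + v^2 = (5d - v)^2 ≥ 0.

(5d - v)^2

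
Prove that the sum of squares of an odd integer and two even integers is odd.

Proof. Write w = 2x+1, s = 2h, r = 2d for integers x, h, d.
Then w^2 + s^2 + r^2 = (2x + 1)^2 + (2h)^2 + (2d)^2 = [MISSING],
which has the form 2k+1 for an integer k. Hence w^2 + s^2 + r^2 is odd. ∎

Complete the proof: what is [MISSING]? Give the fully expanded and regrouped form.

2(2d^2 + 2h^2 + 2x^2 + 2x) + 1

Expanding: (2x + 1)^2 + (2h)^2 + (2d)^2 = 4d^2 + 4h^2 + 4x^2 + 4x + 1.
Every term except the constant is even, so this is 2(2d^2 + 2h^2 + 2x^2 + 2x) + 1,
and 2d^2 + 2h^2 + 2x^2 + 2x ∈ ℤ gives the required form.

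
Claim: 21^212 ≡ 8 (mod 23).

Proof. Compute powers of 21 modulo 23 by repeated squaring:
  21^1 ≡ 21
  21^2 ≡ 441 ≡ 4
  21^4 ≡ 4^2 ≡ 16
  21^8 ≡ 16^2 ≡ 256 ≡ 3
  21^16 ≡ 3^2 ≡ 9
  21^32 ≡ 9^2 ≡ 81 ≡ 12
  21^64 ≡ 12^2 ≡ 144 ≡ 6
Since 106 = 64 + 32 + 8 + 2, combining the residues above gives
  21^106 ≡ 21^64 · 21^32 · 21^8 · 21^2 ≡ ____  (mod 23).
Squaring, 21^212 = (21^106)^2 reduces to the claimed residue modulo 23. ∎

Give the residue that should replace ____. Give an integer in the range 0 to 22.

13

Multiply the listed residues: 6 · 12 · 3 · 4 = 72 → 216 → 864.
Reducing modulo 23: 864 = 37·23 + 13, so 21^106 ≡ 13.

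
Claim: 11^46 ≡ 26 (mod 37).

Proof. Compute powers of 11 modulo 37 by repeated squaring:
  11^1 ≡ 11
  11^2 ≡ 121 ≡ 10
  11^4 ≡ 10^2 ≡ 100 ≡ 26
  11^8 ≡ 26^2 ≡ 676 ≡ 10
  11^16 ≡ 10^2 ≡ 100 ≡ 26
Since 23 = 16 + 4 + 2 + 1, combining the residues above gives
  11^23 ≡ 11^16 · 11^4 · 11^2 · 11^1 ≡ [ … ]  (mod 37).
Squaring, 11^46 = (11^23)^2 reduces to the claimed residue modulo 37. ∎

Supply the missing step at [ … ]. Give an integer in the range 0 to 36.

27

11^16 · 11^4 · 11^2 · 11^1 ≡ 26 · 26 · 10 · 11 = 74360.
74360 mod 37 = 27, so 11^23 ≡ 27 (mod 37).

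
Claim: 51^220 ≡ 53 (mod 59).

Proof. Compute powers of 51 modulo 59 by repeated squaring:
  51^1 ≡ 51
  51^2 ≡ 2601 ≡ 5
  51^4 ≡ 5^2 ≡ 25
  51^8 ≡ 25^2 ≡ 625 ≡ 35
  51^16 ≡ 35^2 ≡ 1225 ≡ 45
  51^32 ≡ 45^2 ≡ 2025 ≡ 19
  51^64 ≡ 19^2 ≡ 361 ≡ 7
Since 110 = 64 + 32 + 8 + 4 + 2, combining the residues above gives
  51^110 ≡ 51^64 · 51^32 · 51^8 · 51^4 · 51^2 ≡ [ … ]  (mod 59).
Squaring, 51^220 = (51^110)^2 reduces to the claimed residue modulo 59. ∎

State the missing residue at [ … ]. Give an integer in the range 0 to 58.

17

51^64 · 51^32 · 51^8 · 51^4 · 51^2 ≡ 7 · 19 · 35 · 25 · 5 = 581875.
581875 mod 59 = 17, so 51^110 ≡ 17 (mod 59).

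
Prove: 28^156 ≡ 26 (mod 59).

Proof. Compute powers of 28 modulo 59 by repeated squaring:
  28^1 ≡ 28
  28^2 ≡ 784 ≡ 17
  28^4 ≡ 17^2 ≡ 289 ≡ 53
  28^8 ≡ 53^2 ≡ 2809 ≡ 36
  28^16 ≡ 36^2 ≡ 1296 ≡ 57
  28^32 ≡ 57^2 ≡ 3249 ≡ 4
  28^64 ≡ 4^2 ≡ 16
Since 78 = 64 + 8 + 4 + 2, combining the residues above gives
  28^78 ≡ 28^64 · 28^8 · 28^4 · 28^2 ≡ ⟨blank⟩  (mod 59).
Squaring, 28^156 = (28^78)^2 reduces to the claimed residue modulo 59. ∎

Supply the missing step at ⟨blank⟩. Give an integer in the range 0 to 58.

28^64 · 28^8 · 28^4 · 28^2 ≡ 16 · 36 · 53 · 17 = 518976.
518976 mod 59 = 12, so 28^78 ≡ 12 (mod 59).

12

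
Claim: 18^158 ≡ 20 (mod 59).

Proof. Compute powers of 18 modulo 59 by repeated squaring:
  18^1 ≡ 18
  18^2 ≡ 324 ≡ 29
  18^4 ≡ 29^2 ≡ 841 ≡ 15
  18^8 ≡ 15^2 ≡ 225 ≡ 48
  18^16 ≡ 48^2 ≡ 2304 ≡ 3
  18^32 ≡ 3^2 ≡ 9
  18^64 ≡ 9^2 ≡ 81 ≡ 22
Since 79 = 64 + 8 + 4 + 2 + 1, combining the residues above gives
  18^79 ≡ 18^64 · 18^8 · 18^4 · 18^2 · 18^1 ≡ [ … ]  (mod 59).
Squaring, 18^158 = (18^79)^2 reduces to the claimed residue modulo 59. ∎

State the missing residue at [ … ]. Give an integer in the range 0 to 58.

Multiply the listed residues: 22 · 48 · 15 · 29 · 18 = 1056 → 15840 → 459360 → 8268480.
Reducing modulo 59: 8268480 = 140143·59 + 43, so 18^79 ≡ 43.

43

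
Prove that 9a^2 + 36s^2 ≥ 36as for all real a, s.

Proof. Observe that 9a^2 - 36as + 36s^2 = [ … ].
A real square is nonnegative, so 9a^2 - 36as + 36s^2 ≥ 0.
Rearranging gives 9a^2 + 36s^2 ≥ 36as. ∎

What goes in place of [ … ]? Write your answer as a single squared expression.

9a^2 - 36as + 36s^2 is a perfect-square trinomial: the outer terms are (3a)^2 and (6s)^2, and the cross term is -2·3a·6s.
So 9a^2 - 36as + 36s^2 = (3a - 6s)^2 ≥ 0.

(3a - 6s)^2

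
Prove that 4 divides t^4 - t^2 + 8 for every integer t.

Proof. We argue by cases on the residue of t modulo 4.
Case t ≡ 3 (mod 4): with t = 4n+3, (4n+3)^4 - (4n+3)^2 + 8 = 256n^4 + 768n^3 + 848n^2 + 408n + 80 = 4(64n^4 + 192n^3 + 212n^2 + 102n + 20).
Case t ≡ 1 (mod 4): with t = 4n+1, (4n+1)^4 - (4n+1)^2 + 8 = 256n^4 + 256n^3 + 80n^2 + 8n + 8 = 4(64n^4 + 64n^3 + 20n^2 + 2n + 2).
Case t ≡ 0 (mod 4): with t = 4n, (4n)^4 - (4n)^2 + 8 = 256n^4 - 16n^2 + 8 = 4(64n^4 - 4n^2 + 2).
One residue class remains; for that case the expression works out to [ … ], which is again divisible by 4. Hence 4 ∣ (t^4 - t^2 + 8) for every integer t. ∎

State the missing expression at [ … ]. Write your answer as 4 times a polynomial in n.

Only t ≡ 2 (mod 4) is unaccounted for. Put t = 4n+2:
(4n+2)^4 - (4n+2)^2 + 8 expands to 256n^4 + 512n^3 + 368n^2 + 112n + 20,
and factoring out 4 leaves 4(64n^4 + 128n^3 + 92n^2 + 28n + 5).

4(64n^4 + 128n^3 + 92n^2 + 28n + 5)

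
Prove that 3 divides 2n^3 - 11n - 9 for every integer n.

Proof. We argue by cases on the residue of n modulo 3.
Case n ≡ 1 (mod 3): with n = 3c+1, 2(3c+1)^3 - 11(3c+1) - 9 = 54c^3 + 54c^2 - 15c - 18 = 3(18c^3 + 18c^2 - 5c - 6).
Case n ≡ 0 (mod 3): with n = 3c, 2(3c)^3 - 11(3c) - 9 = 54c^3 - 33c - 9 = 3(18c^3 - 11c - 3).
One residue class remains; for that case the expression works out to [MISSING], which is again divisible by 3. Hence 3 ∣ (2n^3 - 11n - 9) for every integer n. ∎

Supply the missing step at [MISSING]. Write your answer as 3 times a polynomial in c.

The residues treated are {1, 0}, so the missing case is n ≡ 2 (mod 3); write n = 3c+2.
Then 2(3c+2)^3 - 11(3c+2) - 9 = 54c^3 + 108c^2 + 39c - 15 = 3(18c^3 + 36c^2 + 13c - 5).

3(18c^3 + 36c^2 + 13c - 5)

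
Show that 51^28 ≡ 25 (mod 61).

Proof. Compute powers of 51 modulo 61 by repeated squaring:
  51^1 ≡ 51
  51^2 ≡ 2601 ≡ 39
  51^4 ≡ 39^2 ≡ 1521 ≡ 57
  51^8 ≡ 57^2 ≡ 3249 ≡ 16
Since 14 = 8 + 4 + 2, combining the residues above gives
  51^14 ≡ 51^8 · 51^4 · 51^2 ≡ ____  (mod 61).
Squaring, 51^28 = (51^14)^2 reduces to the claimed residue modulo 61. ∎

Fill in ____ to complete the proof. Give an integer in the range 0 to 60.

5

Multiply the listed residues: 16 · 57 · 39 = 912 → 35568.
Reducing modulo 61: 35568 = 583·61 + 5, so 51^14 ≡ 5.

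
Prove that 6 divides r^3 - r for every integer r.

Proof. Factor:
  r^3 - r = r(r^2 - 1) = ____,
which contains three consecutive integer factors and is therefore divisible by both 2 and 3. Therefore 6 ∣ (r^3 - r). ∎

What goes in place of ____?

r(r^2 - 1) = r(r - 1)(r + 1) = (r - 1)r(r + 1).
These three factors are consecutive integers, so their product is divisible by 6.

(r - 1)r(r + 1)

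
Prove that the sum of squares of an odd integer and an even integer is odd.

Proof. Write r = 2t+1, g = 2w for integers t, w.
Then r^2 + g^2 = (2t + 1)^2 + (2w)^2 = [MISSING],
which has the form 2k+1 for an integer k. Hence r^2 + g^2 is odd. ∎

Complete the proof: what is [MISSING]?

2(2t^2 + 2t + 2w^2) + 1

(2t + 1)^2 + (2w)^2 = 4t^2 + 4t + 4w^2 + 1
= 2(2t^2 + 2t + 2w^2) + 1.
Since 2t^2 + 2t + 2w^2 is an integer, the sum of squares is of the form 2k+1 for an integer k.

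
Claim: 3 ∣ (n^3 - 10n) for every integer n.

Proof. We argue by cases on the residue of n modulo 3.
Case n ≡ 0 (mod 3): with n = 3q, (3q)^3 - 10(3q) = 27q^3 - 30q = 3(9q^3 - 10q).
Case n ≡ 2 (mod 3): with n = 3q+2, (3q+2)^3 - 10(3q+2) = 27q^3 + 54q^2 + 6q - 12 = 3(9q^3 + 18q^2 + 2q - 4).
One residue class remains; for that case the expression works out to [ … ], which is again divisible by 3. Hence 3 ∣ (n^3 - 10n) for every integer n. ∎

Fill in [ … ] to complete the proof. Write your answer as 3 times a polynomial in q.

Only n ≡ 1 (mod 3) is unaccounted for. Put n = 3q+1:
(3q+1)^3 - 10(3q+1) expands to 27q^3 + 27q^2 - 21q - 9,
and factoring out 3 leaves 3(9q^3 + 9q^2 - 7q - 3).

3(9q^3 + 9q^2 - 7q - 3)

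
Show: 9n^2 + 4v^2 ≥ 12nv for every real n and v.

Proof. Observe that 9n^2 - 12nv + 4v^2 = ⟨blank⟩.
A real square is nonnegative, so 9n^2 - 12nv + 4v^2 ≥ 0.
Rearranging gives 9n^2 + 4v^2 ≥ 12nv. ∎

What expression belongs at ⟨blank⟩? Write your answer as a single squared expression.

(3n - 2v)^2

The leading and trailing coefficients are 3^2 and 2^2, and 12 = 2·3·2, so the trinomial is (3n - 2v)^2.
Hence 9n^2 - 12nv + 4v^2 ≥ 0.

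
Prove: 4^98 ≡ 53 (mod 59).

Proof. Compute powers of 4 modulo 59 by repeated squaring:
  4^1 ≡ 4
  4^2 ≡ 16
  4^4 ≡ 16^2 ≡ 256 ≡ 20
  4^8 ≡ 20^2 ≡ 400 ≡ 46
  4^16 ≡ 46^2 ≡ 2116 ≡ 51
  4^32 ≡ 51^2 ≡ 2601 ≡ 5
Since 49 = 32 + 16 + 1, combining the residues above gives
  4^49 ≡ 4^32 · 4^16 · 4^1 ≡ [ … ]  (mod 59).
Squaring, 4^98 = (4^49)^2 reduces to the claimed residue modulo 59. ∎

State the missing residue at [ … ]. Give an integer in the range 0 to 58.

17

4^32 · 4^16 · 4^1 ≡ 5 · 51 · 4 = 1020.
1020 mod 59 = 17, so 4^49 ≡ 17 (mod 59).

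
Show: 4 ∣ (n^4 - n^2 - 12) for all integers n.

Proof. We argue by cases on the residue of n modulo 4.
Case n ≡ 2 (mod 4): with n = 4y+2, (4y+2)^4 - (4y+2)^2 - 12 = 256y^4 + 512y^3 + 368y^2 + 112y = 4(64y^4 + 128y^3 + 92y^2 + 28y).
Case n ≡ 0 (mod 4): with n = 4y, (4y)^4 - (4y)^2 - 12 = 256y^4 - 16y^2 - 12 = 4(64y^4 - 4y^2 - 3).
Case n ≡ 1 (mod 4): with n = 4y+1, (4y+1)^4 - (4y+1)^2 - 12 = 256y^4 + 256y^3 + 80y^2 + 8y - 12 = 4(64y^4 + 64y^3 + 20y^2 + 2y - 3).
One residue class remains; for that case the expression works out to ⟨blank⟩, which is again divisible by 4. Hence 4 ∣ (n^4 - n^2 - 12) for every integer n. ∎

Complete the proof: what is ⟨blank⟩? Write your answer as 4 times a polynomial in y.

4(64y^4 + 192y^3 + 212y^2 + 102y + 15)

The residues treated are {2, 0, 1}, so the missing case is n ≡ 3 (mod 4); write n = 4y+3.
Then (4y+3)^4 - (4y+3)^2 - 12 = 256y^4 + 768y^3 + 848y^2 + 408y + 60 = 4(64y^4 + 192y^3 + 212y^2 + 102y + 15).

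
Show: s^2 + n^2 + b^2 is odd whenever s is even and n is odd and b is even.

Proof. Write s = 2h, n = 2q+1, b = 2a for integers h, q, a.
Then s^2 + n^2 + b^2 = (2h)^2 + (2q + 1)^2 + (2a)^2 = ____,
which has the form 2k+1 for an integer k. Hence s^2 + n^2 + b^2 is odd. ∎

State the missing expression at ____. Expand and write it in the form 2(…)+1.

2(2a^2 + 2h^2 + 2q^2 + 2q) + 1

(2h)^2 + (2q + 1)^2 + (2a)^2 = 4a^2 + 4h^2 + 4q^2 + 4q + 1
= 2(2a^2 + 2h^2 + 2q^2 + 2q) + 1.
Since 2a^2 + 2h^2 + 2q^2 + 2q is an integer, the sum of squares is of the form 2k+1 for an integer k.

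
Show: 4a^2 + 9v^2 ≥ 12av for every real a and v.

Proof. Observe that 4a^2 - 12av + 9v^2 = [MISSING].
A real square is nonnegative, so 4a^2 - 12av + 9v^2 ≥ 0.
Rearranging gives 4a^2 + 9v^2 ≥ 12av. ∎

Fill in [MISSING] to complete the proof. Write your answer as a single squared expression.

(2a - 3v)^2

4a^2 - 12av + 9v^2 is a perfect-square trinomial: the outer terms are (2a)^2 and (3v)^2, and the cross term is -2·2a·3v.
So 4a^2 - 12av + 9v^2 = (2a - 3v)^2 ≥ 0.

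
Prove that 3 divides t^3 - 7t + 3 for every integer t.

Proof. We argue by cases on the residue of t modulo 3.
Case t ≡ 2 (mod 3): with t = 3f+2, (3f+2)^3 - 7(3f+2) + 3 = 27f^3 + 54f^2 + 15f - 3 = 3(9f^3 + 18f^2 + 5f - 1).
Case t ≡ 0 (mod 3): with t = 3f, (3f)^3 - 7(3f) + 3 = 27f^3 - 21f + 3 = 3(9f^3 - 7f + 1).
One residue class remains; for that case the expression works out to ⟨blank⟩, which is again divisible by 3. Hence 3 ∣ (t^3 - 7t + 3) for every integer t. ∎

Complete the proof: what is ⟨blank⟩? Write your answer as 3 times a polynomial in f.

The residues treated are {2, 0}, so the missing case is t ≡ 1 (mod 3); write t = 3f+1.
Then (3f+1)^3 - 7(3f+1) + 3 = 27f^3 + 27f^2 - 12f - 3 = 3(9f^3 + 9f^2 - 4f - 1).

3(9f^3 + 9f^2 - 4f - 1)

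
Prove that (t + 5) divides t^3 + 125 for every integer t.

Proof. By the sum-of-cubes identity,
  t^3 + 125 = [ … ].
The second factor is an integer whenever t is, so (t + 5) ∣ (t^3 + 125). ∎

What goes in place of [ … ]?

(t + 5)(t^2 - 5t + 25)

a^3 + b^3 = (a + b)(a^2 - ab + b^2). With a = t, b = 5:
t^3 + 125 = (t + 5)(t^2 - 5t + 25).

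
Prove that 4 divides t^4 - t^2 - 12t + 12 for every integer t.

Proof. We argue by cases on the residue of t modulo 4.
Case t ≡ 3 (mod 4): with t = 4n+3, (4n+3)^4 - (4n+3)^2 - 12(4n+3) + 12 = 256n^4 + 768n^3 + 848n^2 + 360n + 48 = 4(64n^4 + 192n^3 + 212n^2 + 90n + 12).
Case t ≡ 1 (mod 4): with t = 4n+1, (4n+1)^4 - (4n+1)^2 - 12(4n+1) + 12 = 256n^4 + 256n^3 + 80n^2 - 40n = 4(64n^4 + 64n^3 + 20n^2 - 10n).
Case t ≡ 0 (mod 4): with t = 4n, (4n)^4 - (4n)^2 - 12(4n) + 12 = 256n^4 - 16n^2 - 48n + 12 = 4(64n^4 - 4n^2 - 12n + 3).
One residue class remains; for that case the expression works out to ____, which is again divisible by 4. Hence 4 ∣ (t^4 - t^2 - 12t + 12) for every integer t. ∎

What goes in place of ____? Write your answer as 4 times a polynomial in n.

4(64n^4 + 128n^3 + 92n^2 + 16n)

The residues treated are {3, 1, 0}, so the missing case is t ≡ 2 (mod 4); write t = 4n+2.
Then (4n+2)^4 - (4n+2)^2 - 12(4n+2) + 12 = 256n^4 + 512n^3 + 368n^2 + 64n = 4(64n^4 + 128n^3 + 92n^2 + 16n).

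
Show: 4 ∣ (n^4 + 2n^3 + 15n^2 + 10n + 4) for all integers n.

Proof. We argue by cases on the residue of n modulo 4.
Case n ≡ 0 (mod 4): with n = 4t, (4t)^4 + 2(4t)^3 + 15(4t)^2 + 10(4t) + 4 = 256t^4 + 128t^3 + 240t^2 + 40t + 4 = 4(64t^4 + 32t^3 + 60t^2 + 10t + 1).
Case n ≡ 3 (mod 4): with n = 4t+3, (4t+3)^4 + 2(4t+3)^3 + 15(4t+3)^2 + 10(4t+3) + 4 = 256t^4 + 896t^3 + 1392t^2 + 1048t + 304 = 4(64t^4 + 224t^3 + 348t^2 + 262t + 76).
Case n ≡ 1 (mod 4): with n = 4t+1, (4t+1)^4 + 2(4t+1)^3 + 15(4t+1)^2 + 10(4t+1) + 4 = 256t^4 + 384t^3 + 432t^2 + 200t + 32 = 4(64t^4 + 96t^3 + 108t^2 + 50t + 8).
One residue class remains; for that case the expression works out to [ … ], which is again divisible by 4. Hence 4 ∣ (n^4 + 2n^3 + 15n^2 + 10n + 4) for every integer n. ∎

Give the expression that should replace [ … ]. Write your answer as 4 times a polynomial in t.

4(64t^4 + 160t^3 + 204t^2 + 126t + 29)

The residues treated are {0, 3, 1}, so the missing case is n ≡ 2 (mod 4); write n = 4t+2.
Then (4t+2)^4 + 2(4t+2)^3 + 15(4t+2)^2 + 10(4t+2) + 4 = 256t^4 + 640t^3 + 816t^2 + 504t + 116 = 4(64t^4 + 160t^3 + 204t^2 + 126t + 29).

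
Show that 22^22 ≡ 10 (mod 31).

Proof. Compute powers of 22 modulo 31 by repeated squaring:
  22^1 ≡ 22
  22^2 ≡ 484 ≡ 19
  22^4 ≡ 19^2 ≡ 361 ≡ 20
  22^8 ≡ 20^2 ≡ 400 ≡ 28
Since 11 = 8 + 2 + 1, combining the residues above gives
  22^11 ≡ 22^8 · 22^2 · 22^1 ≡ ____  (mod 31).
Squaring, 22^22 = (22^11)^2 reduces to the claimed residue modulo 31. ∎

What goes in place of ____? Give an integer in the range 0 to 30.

17

Multiply the listed residues: 28 · 19 · 22 = 532 → 11704.
Reducing modulo 31: 11704 = 377·31 + 17, so 22^11 ≡ 17.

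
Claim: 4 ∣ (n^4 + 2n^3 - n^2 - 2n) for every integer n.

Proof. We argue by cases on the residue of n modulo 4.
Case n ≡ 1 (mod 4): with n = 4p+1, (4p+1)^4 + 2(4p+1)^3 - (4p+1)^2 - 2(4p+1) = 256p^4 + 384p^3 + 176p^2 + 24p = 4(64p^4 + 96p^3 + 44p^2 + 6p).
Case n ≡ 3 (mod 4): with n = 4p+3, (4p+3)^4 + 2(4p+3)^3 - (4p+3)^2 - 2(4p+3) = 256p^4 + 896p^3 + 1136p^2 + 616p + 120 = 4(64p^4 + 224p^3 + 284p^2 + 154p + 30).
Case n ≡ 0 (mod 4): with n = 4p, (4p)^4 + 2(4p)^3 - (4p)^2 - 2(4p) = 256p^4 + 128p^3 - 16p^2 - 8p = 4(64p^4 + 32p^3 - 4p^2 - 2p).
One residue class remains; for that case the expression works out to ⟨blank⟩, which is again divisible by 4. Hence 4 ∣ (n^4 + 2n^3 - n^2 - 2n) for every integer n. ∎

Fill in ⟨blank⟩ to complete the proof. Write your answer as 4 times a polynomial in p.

4(64p^4 + 160p^3 + 140p^2 + 50p + 6)

The residues treated are {1, 3, 0}, so the missing case is n ≡ 2 (mod 4); write n = 4p+2.
Then (4p+2)^4 + 2(4p+2)^3 - (4p+2)^2 - 2(4p+2) = 256p^4 + 640p^3 + 560p^2 + 200p + 24 = 4(64p^4 + 160p^3 + 140p^2 + 50p + 6).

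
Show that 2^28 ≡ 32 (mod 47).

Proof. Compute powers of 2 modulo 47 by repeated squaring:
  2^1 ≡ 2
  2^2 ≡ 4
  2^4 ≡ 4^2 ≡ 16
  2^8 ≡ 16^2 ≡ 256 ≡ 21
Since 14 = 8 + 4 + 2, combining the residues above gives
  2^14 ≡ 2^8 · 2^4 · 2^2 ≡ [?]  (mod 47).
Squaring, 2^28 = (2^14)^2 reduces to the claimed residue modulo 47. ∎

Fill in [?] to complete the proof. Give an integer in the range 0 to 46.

2^8 · 2^4 · 2^2 ≡ 21 · 16 · 4 = 1344.
1344 mod 47 = 28, so 2^14 ≡ 28 (mod 47).

28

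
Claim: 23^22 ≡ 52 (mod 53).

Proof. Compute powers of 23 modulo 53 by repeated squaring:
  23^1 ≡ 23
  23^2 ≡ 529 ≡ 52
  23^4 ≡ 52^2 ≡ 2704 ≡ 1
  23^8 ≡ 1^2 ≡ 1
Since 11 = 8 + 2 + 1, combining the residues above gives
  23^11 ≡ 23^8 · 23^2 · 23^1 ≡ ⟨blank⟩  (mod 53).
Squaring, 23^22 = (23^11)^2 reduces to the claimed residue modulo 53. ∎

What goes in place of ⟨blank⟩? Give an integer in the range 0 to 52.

Multiply the listed residues: 1 · 52 · 23 = 52 → 1196.
Reducing modulo 53: 1196 = 22·53 + 30, so 23^11 ≡ 30.

30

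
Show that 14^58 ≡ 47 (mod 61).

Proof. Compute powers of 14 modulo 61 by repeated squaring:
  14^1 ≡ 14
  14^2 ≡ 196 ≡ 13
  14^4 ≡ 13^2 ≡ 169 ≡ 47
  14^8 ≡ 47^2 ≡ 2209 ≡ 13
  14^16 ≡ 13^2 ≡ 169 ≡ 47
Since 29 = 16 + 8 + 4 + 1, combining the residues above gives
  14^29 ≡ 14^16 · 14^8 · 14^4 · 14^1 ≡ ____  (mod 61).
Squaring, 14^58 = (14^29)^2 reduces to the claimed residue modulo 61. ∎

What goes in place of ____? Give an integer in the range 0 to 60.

Multiply the listed residues: 47 · 13 · 47 · 14 = 611 → 28717 → 402038.
Reducing modulo 61: 402038 = 6590·61 + 48, so 14^29 ≡ 48.

48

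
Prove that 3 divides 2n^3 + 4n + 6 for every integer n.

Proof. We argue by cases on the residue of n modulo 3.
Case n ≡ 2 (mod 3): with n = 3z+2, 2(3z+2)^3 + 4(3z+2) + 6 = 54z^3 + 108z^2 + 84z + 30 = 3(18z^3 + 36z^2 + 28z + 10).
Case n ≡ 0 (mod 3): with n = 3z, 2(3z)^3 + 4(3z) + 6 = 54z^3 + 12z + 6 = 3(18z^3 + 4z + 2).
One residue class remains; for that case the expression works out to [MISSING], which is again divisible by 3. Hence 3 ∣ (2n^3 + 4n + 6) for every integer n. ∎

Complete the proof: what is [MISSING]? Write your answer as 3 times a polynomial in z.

The residues treated are {2, 0}, so the missing case is n ≡ 1 (mod 3); write n = 3z+1.
Then 2(3z+1)^3 + 4(3z+1) + 6 = 54z^3 + 54z^2 + 30z + 12 = 3(18z^3 + 18z^2 + 10z + 4).

3(18z^3 + 18z^2 + 10z + 4)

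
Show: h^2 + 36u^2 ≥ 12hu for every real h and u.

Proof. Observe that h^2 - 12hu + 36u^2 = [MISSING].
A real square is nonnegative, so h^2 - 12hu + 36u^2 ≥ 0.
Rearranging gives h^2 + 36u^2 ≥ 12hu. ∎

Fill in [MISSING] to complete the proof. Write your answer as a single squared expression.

The leading and trailing coefficients are 1^2 and 6^2, and 12 = 2·1·6, so the trinomial is (h - 6u)^2.
Hence h^2 - 12hu + 36u^2 ≥ 0.

(h - 6u)^2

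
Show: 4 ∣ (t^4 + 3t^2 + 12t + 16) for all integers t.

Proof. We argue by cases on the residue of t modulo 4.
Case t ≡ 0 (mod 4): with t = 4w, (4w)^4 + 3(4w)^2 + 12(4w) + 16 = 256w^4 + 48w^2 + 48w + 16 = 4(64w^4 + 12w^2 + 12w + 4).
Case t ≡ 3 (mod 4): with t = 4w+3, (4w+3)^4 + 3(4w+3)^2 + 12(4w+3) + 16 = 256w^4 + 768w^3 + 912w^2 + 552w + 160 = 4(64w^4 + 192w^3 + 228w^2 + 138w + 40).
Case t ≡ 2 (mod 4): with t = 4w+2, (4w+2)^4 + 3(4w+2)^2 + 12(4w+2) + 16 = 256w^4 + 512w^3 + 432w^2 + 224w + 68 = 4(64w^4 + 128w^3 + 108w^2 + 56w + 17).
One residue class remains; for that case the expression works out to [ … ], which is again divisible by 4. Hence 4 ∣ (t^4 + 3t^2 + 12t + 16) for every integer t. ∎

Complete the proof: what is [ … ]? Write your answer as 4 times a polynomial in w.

4(64w^4 + 64w^3 + 36w^2 + 22w + 8)

Only t ≡ 1 (mod 4) is unaccounted for. Put t = 4w+1:
(4w+1)^4 + 3(4w+1)^2 + 12(4w+1) + 16 expands to 256w^4 + 256w^3 + 144w^2 + 88w + 32,
and factoring out 4 leaves 4(64w^4 + 64w^3 + 36w^2 + 22w + 8).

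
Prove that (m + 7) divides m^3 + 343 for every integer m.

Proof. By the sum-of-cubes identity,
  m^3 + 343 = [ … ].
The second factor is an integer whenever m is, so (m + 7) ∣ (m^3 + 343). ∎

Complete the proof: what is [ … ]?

Polynomial division of m^3 + 343 by m + 7 leaves remainder 0 and quotient m^2 - 7m + 49.
Hence m^3 + 343 = (m + 7)(m^2 - 7m + 49).

(m + 7)(m^2 - 7m + 49)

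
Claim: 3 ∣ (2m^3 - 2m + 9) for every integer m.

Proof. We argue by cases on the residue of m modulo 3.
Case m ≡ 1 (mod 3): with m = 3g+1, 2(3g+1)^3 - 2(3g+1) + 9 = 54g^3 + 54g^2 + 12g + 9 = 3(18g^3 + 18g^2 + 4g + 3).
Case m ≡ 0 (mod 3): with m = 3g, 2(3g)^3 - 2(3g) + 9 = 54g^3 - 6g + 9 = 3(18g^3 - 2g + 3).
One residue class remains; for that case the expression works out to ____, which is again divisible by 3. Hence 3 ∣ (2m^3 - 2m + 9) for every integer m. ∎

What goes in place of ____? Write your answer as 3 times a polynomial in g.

3(18g^3 + 36g^2 + 22g + 7)

Only m ≡ 2 (mod 3) is unaccounted for. Put m = 3g+2:
2(3g+2)^3 - 2(3g+2) + 9 expands to 54g^3 + 108g^2 + 66g + 21,
and factoring out 3 leaves 3(18g^3 + 36g^2 + 22g + 7).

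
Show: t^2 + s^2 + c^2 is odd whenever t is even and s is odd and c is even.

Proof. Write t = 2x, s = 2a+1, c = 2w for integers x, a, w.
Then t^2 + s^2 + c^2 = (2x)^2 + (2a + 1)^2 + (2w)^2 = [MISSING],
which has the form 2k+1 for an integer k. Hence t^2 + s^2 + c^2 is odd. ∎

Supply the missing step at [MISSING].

2(2a^2 + 2a + 2w^2 + 2x^2) + 1

Expanding: (2x)^2 + (2a + 1)^2 + (2w)^2 = 4a^2 + 4a + 4w^2 + 4x^2 + 1.
Every term except the constant is even, so this is 2(2a^2 + 2a + 2w^2 + 2x^2) + 1,
and 2a^2 + 2a + 2w^2 + 2x^2 ∈ ℤ gives the required form.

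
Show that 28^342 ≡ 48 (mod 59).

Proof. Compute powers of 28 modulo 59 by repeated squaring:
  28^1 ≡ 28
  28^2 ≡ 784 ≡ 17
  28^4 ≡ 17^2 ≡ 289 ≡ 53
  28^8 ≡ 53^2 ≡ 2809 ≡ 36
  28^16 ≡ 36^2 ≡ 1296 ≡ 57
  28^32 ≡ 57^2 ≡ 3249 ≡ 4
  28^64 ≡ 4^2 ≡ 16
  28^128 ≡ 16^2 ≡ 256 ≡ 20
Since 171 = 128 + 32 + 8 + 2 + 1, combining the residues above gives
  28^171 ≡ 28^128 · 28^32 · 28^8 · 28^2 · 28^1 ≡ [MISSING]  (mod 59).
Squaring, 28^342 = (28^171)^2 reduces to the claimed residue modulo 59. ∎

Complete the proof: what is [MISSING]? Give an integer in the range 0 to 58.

Multiply the listed residues: 20 · 4 · 36 · 17 · 28 = 80 → 2880 → 48960 → 1370880.
Reducing modulo 59: 1370880 = 23235·59 + 15, so 28^171 ≡ 15.

15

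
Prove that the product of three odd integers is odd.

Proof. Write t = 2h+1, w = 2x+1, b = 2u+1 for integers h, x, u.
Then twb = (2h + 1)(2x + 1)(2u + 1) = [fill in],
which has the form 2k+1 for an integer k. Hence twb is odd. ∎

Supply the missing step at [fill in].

Expanding: (2h + 1)(2x + 1)(2u + 1) = 8hux + 4hu + 4hx + 2h + 4ux + 2u + 2x + 1.
Every term except the constant is even, so this is 2(4hux + 2hu + 2hx + h + 2ux + u + x) + 1,
and 4hux + 2hu + 2hx + h + 2ux + u + x ∈ ℤ gives the required form.

2(4hux + 2hu + 2hx + h + 2ux + u + x) + 1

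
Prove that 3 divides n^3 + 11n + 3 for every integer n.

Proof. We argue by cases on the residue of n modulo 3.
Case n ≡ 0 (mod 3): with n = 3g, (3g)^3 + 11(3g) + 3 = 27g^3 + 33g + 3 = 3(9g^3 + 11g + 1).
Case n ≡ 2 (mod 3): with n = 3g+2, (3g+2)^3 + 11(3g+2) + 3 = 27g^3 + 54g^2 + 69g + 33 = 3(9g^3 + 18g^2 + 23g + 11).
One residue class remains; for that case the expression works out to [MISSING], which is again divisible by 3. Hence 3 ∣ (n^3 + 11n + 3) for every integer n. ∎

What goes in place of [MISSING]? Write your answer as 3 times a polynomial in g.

3(9g^3 + 9g^2 + 14g + 5)

The residues treated are {0, 2}, so the missing case is n ≡ 1 (mod 3); write n = 3g+1.
Then (3g+1)^3 + 11(3g+1) + 3 = 27g^3 + 27g^2 + 42g + 15 = 3(9g^3 + 9g^2 + 14g + 5).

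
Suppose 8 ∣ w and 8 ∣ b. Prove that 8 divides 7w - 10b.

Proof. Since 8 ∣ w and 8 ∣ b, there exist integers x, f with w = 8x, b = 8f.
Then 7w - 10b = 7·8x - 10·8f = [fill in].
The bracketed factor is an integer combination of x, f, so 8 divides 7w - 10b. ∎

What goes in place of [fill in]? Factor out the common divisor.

Pull the common 8 out of every term: 7·8x - 10·8f = 8(-10f + 7x).
-10f + 7x is an integer, which exhibits the divisibility.

8(-10f + 7x)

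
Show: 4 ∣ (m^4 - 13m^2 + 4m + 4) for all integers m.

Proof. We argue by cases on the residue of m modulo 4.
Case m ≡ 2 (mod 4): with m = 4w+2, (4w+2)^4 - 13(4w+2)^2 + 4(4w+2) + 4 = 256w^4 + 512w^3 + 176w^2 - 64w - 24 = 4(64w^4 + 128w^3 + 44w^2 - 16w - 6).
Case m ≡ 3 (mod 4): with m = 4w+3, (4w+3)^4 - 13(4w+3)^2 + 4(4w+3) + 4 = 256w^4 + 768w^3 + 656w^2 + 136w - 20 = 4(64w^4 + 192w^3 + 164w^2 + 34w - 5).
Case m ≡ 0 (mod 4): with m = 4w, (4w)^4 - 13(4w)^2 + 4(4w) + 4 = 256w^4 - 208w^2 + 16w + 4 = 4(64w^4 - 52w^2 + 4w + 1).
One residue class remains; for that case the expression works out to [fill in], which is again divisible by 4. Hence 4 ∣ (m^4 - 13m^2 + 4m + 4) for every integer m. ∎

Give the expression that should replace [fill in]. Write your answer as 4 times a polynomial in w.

4(64w^4 + 64w^3 - 28w^2 - 18w - 1)

Only m ≡ 1 (mod 4) is unaccounted for. Put m = 4w+1:
(4w+1)^4 - 13(4w+1)^2 + 4(4w+1) + 4 expands to 256w^4 + 256w^3 - 112w^2 - 72w - 4,
and factoring out 4 leaves 4(64w^4 + 64w^3 - 28w^2 - 18w - 1).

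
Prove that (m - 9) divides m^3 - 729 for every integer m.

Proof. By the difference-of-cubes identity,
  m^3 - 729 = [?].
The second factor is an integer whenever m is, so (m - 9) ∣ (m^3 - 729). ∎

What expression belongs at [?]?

a^3 - b^3 = (a - b)(a^2 + ab + b^2). With a = m, b = 9:
m^3 - 729 = (m - 9)(m^2 + 9m + 81).

(m - 9)(m^2 + 9m + 81)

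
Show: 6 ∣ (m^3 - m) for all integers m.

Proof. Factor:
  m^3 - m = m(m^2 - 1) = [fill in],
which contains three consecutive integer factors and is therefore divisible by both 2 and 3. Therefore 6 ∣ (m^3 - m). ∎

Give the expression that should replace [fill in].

m(m^2 - 1) = m(m - 1)(m + 1) = (m - 1)m(m + 1).
These three factors are consecutive integers, so their product is divisible by 6.

(m - 1)m(m + 1)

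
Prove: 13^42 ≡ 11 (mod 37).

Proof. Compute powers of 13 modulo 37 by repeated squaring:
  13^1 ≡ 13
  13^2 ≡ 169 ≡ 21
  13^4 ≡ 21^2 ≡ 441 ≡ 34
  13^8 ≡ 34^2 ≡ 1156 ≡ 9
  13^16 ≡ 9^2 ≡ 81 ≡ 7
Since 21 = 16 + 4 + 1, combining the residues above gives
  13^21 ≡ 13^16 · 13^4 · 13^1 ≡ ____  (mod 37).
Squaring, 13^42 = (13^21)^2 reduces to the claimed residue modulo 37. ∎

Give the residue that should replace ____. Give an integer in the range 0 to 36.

13^16 · 13^4 · 13^1 ≡ 7 · 34 · 13 = 3094.
3094 mod 37 = 23, so 13^21 ≡ 23 (mod 37).

23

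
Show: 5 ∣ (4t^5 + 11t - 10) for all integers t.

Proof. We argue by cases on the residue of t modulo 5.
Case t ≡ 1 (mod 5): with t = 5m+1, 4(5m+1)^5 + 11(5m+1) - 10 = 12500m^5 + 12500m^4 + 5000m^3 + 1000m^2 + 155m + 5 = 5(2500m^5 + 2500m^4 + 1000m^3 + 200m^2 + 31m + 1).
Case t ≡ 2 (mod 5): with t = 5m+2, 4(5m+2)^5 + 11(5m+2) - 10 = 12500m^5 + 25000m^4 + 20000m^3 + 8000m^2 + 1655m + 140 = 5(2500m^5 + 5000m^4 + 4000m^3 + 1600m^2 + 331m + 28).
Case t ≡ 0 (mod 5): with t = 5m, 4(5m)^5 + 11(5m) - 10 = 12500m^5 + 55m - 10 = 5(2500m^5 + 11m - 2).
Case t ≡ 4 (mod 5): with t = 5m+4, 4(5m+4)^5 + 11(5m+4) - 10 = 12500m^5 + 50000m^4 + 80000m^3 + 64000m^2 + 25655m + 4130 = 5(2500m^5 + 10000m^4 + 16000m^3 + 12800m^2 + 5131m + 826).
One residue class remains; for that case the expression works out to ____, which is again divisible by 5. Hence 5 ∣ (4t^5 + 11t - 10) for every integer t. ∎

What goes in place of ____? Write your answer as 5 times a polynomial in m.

The residues treated are {1, 2, 0, 4}, so the missing case is t ≡ 3 (mod 5); write t = 5m+3.
Then 4(5m+3)^5 + 11(5m+3) - 10 = 12500m^5 + 37500m^4 + 45000m^3 + 27000m^2 + 8155m + 995 = 5(2500m^5 + 7500m^4 + 9000m^3 + 5400m^2 + 1631m + 199).

5(2500m^5 + 7500m^4 + 9000m^3 + 5400m^2 + 1631m + 199)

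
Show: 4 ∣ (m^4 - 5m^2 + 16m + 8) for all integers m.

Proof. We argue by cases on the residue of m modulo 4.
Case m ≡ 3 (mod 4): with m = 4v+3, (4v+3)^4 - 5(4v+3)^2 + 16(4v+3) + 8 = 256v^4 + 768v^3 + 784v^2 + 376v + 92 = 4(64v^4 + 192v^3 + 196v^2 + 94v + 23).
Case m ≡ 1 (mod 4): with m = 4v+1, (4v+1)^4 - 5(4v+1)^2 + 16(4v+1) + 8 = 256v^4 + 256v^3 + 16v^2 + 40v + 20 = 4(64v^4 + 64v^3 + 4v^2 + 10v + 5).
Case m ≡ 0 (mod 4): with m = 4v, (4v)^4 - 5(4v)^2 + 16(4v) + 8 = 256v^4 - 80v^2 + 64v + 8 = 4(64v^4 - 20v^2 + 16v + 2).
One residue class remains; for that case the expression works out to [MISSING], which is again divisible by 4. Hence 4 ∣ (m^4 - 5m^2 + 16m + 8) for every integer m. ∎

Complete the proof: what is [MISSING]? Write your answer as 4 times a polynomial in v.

4(64v^4 + 128v^3 + 76v^2 + 28v + 9)

The residues treated are {3, 1, 0}, so the missing case is m ≡ 2 (mod 4); write m = 4v+2.
Then (4v+2)^4 - 5(4v+2)^2 + 16(4v+2) + 8 = 256v^4 + 512v^3 + 304v^2 + 112v + 36 = 4(64v^4 + 128v^3 + 76v^2 + 28v + 9).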